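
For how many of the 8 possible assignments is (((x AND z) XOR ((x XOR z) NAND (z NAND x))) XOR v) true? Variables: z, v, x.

Satisfying assignments: (0,0,0), (0,1,1), (1,1,0), (1,1,1)
Count: 4 out of 8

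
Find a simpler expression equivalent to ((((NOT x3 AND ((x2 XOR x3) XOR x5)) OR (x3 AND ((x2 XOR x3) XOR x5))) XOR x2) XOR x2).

By XOR self-cancellation ((E XOR v) XOR v = E) then distribution ((E AND v) OR (E AND NOT v) = E):
= ((x2 XOR x3) XOR x5)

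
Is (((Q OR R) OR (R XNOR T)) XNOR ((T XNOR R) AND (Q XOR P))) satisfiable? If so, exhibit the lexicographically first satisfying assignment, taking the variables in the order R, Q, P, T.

R=0, Q=0, P=0, T=1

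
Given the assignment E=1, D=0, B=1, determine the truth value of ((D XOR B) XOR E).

Substituting: ((0 XOR 1) XOR 1)
= 0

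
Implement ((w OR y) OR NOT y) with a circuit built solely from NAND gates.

((((w NAND w) NAND (y NAND y)) NAND ((w NAND w) NAND (y NAND y))) NAND ((y NAND y) NAND (y NAND y)))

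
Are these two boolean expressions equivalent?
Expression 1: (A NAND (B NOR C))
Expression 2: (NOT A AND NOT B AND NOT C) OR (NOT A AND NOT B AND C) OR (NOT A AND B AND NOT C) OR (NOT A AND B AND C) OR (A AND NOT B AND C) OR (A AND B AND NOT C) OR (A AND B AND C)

Yes, they are equivalent — the two output columns agree on all 8 assignments:
A | B | C | Expression 1 | Expression 2
---------------------------------------
0 | 0 | 0 | 1 | 1
0 | 0 | 1 | 1 | 1
0 | 1 | 0 | 1 | 1
0 | 1 | 1 | 1 | 1
1 | 0 | 0 | 0 | 0
1 | 0 | 1 | 1 | 1
1 | 1 | 0 | 1 | 1
1 | 1 | 1 | 1 | 1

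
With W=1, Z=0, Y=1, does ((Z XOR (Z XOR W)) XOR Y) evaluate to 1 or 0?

Substituting: ((0 XOR (0 XOR 1)) XOR 1)
= 0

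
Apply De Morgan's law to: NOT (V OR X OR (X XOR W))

NOT V AND NOT X AND NOT (X XOR W)
De Morgan's: NOT(OR of terms) = AND of negations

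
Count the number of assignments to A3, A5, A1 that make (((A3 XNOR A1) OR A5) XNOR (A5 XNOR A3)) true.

Satisfying assignments: (0,0,0), (1,0,0), (1,1,0), (1,1,1)
Count: 4 out of 8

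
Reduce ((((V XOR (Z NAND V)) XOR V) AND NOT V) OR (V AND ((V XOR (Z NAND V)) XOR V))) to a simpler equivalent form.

By distribution ((E AND v) OR (E AND NOT v) = E) then XOR self-cancellation ((E XOR v) XOR v = E):
= (Z NAND V)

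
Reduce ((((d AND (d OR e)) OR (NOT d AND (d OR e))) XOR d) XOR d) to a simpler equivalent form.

By XOR self-cancellation ((E XOR v) XOR v = E) then distribution ((E AND v) OR (E AND NOT v) = E):
= (d OR e)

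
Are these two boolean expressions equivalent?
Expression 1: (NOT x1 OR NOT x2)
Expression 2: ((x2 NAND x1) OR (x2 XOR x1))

Yes, they are equivalent — the two output columns agree on all 4 assignments:
x1 | x2 | Expression 1 | Expression 2
-------------------------------------
0 | 0 | 1 | 1
0 | 1 | 1 | 1
1 | 0 | 1 | 1
1 | 1 | 0 | 0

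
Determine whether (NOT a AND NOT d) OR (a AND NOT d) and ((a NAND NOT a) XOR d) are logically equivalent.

Yes, they are equivalent — the two output columns agree on all 4 assignments:
a | d | Expression 1 | Expression 2
-----------------------------------
0 | 0 | 1 | 1
0 | 1 | 0 | 0
1 | 0 | 1 | 1
1 | 1 | 0 | 0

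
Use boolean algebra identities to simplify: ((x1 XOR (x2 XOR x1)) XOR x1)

By XOR self-cancellation ((E XOR v) XOR v = E):
= (x2 XOR x1)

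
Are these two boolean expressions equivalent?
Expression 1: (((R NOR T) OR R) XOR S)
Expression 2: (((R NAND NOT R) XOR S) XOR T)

No. Counterexample: with R=1, S=0, T=1, Expression 1 = 1 but Expression 2 = 0.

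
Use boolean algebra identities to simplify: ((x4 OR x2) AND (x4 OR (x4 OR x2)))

By absorption (E AND (E OR v) = E):
= (x4 OR x2)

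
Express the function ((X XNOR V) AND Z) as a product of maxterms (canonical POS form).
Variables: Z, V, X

ΠM(0, 1, 2, 3, 5, 6) = (Z OR V OR X) AND (Z OR V OR NOT X) AND (Z OR NOT V OR X) AND (Z OR NOT V OR NOT X) AND (NOT Z OR V OR NOT X) AND (NOT Z OR NOT V OR X)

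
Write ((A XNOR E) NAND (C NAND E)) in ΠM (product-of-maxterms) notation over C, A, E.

ΠM(0, 3, 4) = (C OR A OR E) AND (C OR NOT A OR NOT E) AND (NOT C OR A OR E)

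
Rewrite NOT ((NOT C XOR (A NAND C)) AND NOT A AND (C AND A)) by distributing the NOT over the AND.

NOT (NOT C XOR (A NAND C)) OR A OR NOT (C AND A)
De Morgan's: NOT(AND of terms) = OR of negations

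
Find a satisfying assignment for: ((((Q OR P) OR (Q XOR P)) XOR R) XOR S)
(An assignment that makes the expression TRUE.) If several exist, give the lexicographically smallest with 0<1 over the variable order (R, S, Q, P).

R=0, S=0, Q=0, P=1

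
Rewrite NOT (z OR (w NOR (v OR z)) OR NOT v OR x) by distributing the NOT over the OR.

NOT z AND NOT (w NOR (v OR z)) AND v AND NOT x
De Morgan's: NOT(OR of terms) = AND of negations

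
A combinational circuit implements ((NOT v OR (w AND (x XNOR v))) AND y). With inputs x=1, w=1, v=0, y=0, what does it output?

Substituting: ((NOT 0 OR (1 AND (1 XNOR 0))) AND 0)
= 0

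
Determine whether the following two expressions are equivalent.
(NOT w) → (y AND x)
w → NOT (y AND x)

No, Inverse is not equivalent to original (counterexample: w=0, y=0, x=0)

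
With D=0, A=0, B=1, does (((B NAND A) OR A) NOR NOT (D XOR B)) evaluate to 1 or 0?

Substituting: (((1 NAND 0) OR 0) NOR NOT (0 XOR 1))
= 0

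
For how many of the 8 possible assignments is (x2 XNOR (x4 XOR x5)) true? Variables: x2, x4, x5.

Satisfying assignments: (0,0,0), (0,1,1), (1,0,1), (1,1,0)
Count: 4 out of 8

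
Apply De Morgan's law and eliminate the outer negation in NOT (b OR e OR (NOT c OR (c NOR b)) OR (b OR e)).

NOT b AND NOT e AND NOT (NOT c OR (c NOR b)) AND NOT (b OR e)
De Morgan's: NOT(OR of terms) = AND of negations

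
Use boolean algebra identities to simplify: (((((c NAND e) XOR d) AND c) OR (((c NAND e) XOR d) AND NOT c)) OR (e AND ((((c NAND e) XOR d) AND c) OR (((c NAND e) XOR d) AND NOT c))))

By absorption (E OR (E AND v) = E) then distribution ((E AND v) OR (E AND NOT v) = E):
= ((c NAND e) XOR d)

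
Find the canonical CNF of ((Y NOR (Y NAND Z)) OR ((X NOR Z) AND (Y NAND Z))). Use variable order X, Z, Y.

(X OR NOT Z OR Y) AND (X OR NOT Z OR NOT Y) AND (NOT X OR Z OR Y) AND (NOT X OR Z OR NOT Y) AND (NOT X OR NOT Z OR Y) AND (NOT X OR NOT Z OR NOT Y)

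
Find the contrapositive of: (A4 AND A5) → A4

Contrapositive: NOT A4 → NOT (A4 AND A5)
Note: A statement and its contrapositive are logically equivalent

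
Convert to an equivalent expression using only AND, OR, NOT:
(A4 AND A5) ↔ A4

((A4 AND A5) AND A4) OR (NOT (A4 AND A5) AND NOT A4)
(Biconditional = both true or both false)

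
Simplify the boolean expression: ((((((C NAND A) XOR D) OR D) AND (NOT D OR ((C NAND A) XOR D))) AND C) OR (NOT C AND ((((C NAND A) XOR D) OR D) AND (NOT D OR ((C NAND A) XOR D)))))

By distribution ((E AND v) OR (E AND NOT v) = E) then distribution ((E OR v) AND (E OR NOT v) = E):
= ((C NAND A) XOR D)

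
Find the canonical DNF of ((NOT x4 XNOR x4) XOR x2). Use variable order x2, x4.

(x2 AND NOT x4) OR (x2 AND x4)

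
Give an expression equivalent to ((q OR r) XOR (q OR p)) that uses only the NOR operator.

((((((q NOR r) NOR (q NOR r)) NOR ((q NOR p) NOR (q NOR p))) NOR (((q NOR r) NOR (q NOR r)) NOR ((q NOR p) NOR (q NOR p)))) NOR ((((q NOR r) NOR (q NOR r)) NOR ((q NOR p) NOR (q NOR p))) NOR (((q NOR r) NOR (q NOR r)) NOR ((q NOR p) NOR (q NOR p))))) NOR ((((((q NOR r) NOR (q NOR r)) NOR ((q NOR r) NOR (q NOR r))) NOR (((q NOR p) NOR (q NOR p)) NOR ((q NOR p) NOR (q NOR p)))) NOR ((((q NOR r) NOR (q NOR r)) NOR ((q NOR r) NOR (q NOR r))) NOR (((q NOR p) NOR (q NOR p)) NOR ((q NOR p) NOR (q NOR p))))) NOR (((((q NOR r) NOR (q NOR r)) NOR ((q NOR r) NOR (q NOR r))) NOR (((q NOR p) NOR (q NOR p)) NOR ((q NOR p) NOR (q NOR p)))) NOR ((((q NOR r) NOR (q NOR r)) NOR ((q NOR r) NOR (q NOR r))) NOR (((q NOR p) NOR (q NOR p)) NOR ((q NOR p) NOR (q NOR p)))))))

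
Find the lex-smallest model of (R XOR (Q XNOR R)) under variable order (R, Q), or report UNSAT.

R=0, Q=0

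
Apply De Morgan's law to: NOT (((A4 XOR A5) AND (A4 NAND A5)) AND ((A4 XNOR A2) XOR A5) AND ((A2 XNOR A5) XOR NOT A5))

NOT ((A4 XOR A5) AND (A4 NAND A5)) OR NOT ((A4 XNOR A2) XOR A5) OR NOT ((A2 XNOR A5) XOR NOT A5)
De Morgan's: NOT(AND of terms) = OR of negations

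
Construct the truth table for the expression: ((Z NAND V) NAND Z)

Z | V | Output
--------------
0 | 0 | 1
0 | 1 | 1
1 | 0 | 0
1 | 1 | 1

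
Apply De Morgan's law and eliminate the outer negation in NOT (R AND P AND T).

NOT R OR NOT P OR NOT T
De Morgan's: NOT(AND of terms) = OR of negations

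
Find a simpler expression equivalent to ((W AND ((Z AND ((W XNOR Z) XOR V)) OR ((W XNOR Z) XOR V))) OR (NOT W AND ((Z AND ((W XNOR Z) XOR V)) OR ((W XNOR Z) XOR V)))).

By distribution ((E AND v) OR (E AND NOT v) = E) then absorption (E OR (E AND v) = E):
= ((W XNOR Z) XOR V)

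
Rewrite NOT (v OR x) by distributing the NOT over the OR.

NOT v AND NOT x
De Morgan's: NOT(OR of terms) = AND of negations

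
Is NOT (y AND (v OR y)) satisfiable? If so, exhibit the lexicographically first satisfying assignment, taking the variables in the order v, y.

v=0, y=0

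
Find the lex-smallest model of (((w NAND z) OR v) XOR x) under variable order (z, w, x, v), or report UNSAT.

z=0, w=0, x=0, v=0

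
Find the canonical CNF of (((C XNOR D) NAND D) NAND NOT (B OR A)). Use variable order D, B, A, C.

(D OR B OR A OR C) AND (D OR B OR A OR NOT C) AND (NOT D OR B OR A OR C)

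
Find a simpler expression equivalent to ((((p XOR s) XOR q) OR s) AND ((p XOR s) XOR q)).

By absorption (E AND (E OR v) = E):
= ((p XOR s) XOR q)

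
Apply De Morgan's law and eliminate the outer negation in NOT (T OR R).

NOT T AND NOT R
De Morgan's: NOT(OR of terms) = AND of negations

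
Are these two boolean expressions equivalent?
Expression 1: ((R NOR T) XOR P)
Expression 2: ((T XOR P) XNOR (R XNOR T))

No. Counterexample: with T=0, R=0, P=0, Expression 1 = 1 but Expression 2 = 0.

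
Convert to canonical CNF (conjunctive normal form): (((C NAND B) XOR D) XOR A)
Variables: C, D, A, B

(C OR D OR NOT A OR B) AND (C OR D OR NOT A OR NOT B) AND (C OR NOT D OR A OR B) AND (C OR NOT D OR A OR NOT B) AND (NOT C OR D OR A OR NOT B) AND (NOT C OR D OR NOT A OR B) AND (NOT C OR NOT D OR A OR B) AND (NOT C OR NOT D OR NOT A OR NOT B)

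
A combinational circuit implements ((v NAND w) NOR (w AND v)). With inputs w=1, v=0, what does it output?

Substituting: ((0 NAND 1) NOR (1 AND 0))
= 0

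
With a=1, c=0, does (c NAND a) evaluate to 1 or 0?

Substituting: (0 NAND 1)
= 1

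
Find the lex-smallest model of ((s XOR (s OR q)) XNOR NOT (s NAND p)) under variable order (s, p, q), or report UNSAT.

s=0, p=0, q=0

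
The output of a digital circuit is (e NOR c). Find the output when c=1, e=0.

Substituting: (0 NOR 1)
= 0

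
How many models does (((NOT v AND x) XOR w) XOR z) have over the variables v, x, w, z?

Satisfying assignments: (0,0,0,1), (0,0,1,0), (0,1,0,0), (0,1,1,1), (1,0,0,1), (1,0,1,0), (1,1,0,1), (1,1,1,0)
Count: 8 out of 16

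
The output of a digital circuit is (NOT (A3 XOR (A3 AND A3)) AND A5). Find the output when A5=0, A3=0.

Substituting: (NOT (0 XOR (0 AND 0)) AND 0)
= 0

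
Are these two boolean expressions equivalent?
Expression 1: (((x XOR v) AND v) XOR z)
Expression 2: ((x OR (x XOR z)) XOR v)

No. Counterexample: with v=0, x=1, z=0, Expression 1 = 0 but Expression 2 = 1.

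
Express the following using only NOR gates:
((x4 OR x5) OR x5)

((((x4 NOR x5) NOR (x4 NOR x5)) NOR x5) NOR (((x4 NOR x5) NOR (x4 NOR x5)) NOR x5))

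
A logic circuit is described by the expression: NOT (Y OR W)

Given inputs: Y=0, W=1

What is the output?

Substituting: NOT (0 OR 1)
= 0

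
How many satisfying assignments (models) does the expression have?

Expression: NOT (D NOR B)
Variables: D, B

Satisfying assignments: (0,1), (1,0), (1,1)
Count: 3 out of 4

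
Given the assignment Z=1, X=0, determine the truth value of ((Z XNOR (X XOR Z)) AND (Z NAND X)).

Substituting: ((1 XNOR (0 XOR 1)) AND (1 NAND 0))
= 1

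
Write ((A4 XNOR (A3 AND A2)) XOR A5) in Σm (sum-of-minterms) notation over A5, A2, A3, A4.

Σm(0, 2, 4, 7, 9, 11, 13, 14) = (NOT A5 AND NOT A2 AND NOT A3 AND NOT A4) OR (NOT A5 AND NOT A2 AND A3 AND NOT A4) OR (NOT A5 AND A2 AND NOT A3 AND NOT A4) OR (NOT A5 AND A2 AND A3 AND A4) OR (A5 AND NOT A2 AND NOT A3 AND A4) OR (A5 AND NOT A2 AND A3 AND A4) OR (A5 AND A2 AND NOT A3 AND A4) OR (A5 AND A2 AND A3 AND NOT A4)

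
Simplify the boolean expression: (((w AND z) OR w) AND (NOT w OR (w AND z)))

By distribution ((E OR v) AND (E OR NOT v) = E):
= (w AND z)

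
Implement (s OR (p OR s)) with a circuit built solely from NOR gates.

((s NOR ((p NOR s) NOR (p NOR s))) NOR (s NOR ((p NOR s) NOR (p NOR s))))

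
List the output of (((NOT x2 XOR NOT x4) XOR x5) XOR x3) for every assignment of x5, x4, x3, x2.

x5 | x4 | x3 | x2 | Output
--------------------------
0 | 0 | 0 | 0 | 0
0 | 0 | 0 | 1 | 1
0 | 0 | 1 | 0 | 1
0 | 0 | 1 | 1 | 0
0 | 1 | 0 | 0 | 1
0 | 1 | 0 | 1 | 0
0 | 1 | 1 | 0 | 0
0 | 1 | 1 | 1 | 1
1 | 0 | 0 | 0 | 1
1 | 0 | 0 | 1 | 0
1 | 0 | 1 | 0 | 0
1 | 0 | 1 | 1 | 1
1 | 1 | 0 | 0 | 0
1 | 1 | 0 | 1 | 1
1 | 1 | 1 | 0 | 1
1 | 1 | 1 | 1 | 0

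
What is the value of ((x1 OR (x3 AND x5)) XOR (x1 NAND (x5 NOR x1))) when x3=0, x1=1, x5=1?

Substituting: ((1 OR (0 AND 1)) XOR (1 NAND (1 NOR 1)))
= 0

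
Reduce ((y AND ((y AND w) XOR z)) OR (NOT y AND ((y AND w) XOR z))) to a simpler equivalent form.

By distribution ((E AND v) OR (E AND NOT v) = E):
= ((y AND w) XOR z)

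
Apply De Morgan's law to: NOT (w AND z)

NOT w OR NOT z
De Morgan's: NOT(AND of terms) = OR of negations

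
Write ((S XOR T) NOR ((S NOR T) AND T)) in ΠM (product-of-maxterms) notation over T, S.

ΠM(1, 2) = (T OR NOT S) AND (NOT T OR S)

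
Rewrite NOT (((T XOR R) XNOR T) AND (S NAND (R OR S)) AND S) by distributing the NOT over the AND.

NOT ((T XOR R) XNOR T) OR NOT (S NAND (R OR S)) OR NOT S
De Morgan's: NOT(AND of terms) = OR of negations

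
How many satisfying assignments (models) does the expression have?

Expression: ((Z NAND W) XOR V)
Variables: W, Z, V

Satisfying assignments: (0,0,0), (0,1,0), (1,0,0), (1,1,1)
Count: 4 out of 8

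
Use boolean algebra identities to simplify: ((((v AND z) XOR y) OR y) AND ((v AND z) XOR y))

By absorption (E AND (E OR v) = E):
= ((v AND z) XOR y)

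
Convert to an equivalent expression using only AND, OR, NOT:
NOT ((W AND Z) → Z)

(W AND Z) AND NOT Z
(Negated implication: NOT(A → B) = A AND NOT B)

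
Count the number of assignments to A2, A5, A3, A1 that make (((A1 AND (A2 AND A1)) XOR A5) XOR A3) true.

Satisfying assignments: (0,0,1,0), (0,0,1,1), (0,1,0,0), (0,1,0,1), (1,0,0,1), (1,0,1,0), (1,1,0,0), (1,1,1,1)
Count: 8 out of 16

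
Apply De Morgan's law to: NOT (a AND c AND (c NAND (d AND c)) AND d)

NOT a OR NOT c OR NOT (c NAND (d AND c)) OR NOT d
De Morgan's: NOT(AND of terms) = OR of negations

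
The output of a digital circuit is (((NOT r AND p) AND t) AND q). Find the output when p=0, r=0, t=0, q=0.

Substituting: (((NOT 0 AND 0) AND 0) AND 0)
= 0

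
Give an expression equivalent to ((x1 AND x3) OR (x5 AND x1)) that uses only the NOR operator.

((((x1 NOR x1) NOR (x3 NOR x3)) NOR ((x5 NOR x5) NOR (x1 NOR x1))) NOR (((x1 NOR x1) NOR (x3 NOR x3)) NOR ((x5 NOR x5) NOR (x1 NOR x1))))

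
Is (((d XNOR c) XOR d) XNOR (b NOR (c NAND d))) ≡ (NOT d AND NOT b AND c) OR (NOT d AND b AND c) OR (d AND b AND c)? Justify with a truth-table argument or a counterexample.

Yes, they are equivalent — the two output columns agree on all 8 assignments:
d | b | c | Expression 1 | Expression 2
---------------------------------------
0 | 0 | 0 | 0 | 0
0 | 0 | 1 | 1 | 1
0 | 1 | 0 | 0 | 0
0 | 1 | 1 | 1 | 1
1 | 0 | 0 | 0 | 0
1 | 0 | 1 | 0 | 0
1 | 1 | 0 | 0 | 0
1 | 1 | 1 | 1 | 1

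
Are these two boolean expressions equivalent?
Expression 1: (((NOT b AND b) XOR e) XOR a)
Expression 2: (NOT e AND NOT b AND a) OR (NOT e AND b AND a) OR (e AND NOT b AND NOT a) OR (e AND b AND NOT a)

Yes, they are equivalent — the two output columns agree on all 8 assignments:
e | b | a | Expression 1 | Expression 2
---------------------------------------
0 | 0 | 0 | 0 | 0
0 | 0 | 1 | 1 | 1
0 | 1 | 0 | 0 | 0
0 | 1 | 1 | 1 | 1
1 | 0 | 0 | 1 | 1
1 | 0 | 1 | 0 | 0
1 | 1 | 0 | 1 | 1
1 | 1 | 1 | 0 | 0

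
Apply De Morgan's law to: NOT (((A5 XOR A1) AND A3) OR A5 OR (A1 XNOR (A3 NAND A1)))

NOT ((A5 XOR A1) AND A3) AND NOT A5 AND NOT (A1 XNOR (A3 NAND A1))
De Morgan's: NOT(OR of terms) = AND of negations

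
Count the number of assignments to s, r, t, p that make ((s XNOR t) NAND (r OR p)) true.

Satisfying assignments: (0,0,0,0), (0,0,1,0), (0,0,1,1), (0,1,1,0), (0,1,1,1), (1,0,0,0), (1,0,0,1), (1,0,1,0), (1,1,0,0), (1,1,0,1)
Count: 10 out of 16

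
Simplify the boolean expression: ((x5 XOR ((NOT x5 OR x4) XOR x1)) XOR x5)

By XOR self-cancellation ((E XOR v) XOR v = E):
= ((NOT x5 OR x4) XOR x1)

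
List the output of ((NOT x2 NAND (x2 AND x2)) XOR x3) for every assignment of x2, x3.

x2 | x3 | Output
----------------
0 | 0 | 1
0 | 1 | 0
1 | 0 | 1
1 | 1 | 0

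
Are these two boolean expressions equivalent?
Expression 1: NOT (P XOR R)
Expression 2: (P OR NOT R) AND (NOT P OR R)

Yes, they are equivalent — the two output columns agree on all 4 assignments:
P | R | Expression 1 | Expression 2
-----------------------------------
0 | 0 | 1 | 1
0 | 1 | 0 | 0
1 | 0 | 0 | 0
1 | 1 | 1 | 1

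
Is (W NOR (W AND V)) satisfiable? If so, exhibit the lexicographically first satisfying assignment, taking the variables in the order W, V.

W=0, V=0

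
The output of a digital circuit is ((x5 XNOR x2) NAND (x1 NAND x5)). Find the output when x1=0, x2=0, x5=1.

Substituting: ((1 XNOR 0) NAND (0 NAND 1))
= 1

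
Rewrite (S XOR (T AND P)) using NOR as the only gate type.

((((S NOR ((T NOR T) NOR (P NOR P))) NOR (S NOR ((T NOR T) NOR (P NOR P)))) NOR ((S NOR ((T NOR T) NOR (P NOR P))) NOR (S NOR ((T NOR T) NOR (P NOR P))))) NOR ((((S NOR S) NOR (((T NOR T) NOR (P NOR P)) NOR ((T NOR T) NOR (P NOR P)))) NOR ((S NOR S) NOR (((T NOR T) NOR (P NOR P)) NOR ((T NOR T) NOR (P NOR P))))) NOR (((S NOR S) NOR (((T NOR T) NOR (P NOR P)) NOR ((T NOR T) NOR (P NOR P)))) NOR ((S NOR S) NOR (((T NOR T) NOR (P NOR P)) NOR ((T NOR T) NOR (P NOR P)))))))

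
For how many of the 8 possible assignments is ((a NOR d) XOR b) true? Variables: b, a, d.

Satisfying assignments: (0,0,0), (1,0,1), (1,1,0), (1,1,1)
Count: 4 out of 8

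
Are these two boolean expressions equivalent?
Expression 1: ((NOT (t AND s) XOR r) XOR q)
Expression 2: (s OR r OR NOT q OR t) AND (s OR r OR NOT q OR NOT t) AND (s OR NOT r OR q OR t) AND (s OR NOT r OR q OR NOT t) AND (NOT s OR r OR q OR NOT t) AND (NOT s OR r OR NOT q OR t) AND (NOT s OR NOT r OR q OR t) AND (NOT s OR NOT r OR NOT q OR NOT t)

Yes, they are equivalent — the two output columns agree on all 16 assignments:
s | r | q | t | Expression 1 | Expression 2
-------------------------------------------
0 | 0 | 0 | 0 | 1 | 1
0 | 0 | 0 | 1 | 1 | 1
0 | 0 | 1 | 0 | 0 | 0
0 | 0 | 1 | 1 | 0 | 0
0 | 1 | 0 | 0 | 0 | 0
0 | 1 | 0 | 1 | 0 | 0
0 | 1 | 1 | 0 | 1 | 1
0 | 1 | 1 | 1 | 1 | 1
1 | 0 | 0 | 0 | 1 | 1
1 | 0 | 0 | 1 | 0 | 0
1 | 0 | 1 | 0 | 0 | 0
1 | 0 | 1 | 1 | 1 | 1
1 | 1 | 0 | 0 | 0 | 0
1 | 1 | 0 | 1 | 1 | 1
1 | 1 | 1 | 0 | 1 | 1
1 | 1 | 1 | 1 | 0 | 0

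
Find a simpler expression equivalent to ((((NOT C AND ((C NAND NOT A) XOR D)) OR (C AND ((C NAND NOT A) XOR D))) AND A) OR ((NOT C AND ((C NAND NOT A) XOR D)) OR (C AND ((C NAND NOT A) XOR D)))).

By absorption (E OR (E AND v) = E) then distribution ((E AND v) OR (E AND NOT v) = E):
= ((C NAND NOT A) XOR D)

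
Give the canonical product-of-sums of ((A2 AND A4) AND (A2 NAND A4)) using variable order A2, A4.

ΠM(0, 1, 2, 3) = (A2 OR A4) AND (A2 OR NOT A4) AND (NOT A2 OR A4) AND (NOT A2 OR NOT A4)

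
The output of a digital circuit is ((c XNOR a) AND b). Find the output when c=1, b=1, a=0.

Substituting: ((1 XNOR 0) AND 1)
= 0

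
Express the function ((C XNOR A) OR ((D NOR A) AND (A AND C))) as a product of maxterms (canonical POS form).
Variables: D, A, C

ΠM(1, 2, 5, 6) = (D OR A OR NOT C) AND (D OR NOT A OR C) AND (NOT D OR A OR NOT C) AND (NOT D OR NOT A OR C)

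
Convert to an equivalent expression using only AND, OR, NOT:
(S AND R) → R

NOT (S AND R) OR R
(Implication elimination: A → B = NOT A OR B)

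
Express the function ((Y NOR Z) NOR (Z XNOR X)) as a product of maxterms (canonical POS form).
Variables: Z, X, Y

ΠM(0, 1, 2, 6, 7) = (Z OR X OR Y) AND (Z OR X OR NOT Y) AND (Z OR NOT X OR Y) AND (NOT Z OR NOT X OR Y) AND (NOT Z OR NOT X OR NOT Y)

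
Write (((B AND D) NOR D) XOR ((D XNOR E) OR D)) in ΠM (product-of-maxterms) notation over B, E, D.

ΠM(0, 4) = (B OR E OR D) AND (NOT B OR E OR D)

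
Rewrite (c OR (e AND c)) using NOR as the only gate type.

((c NOR ((e NOR e) NOR (c NOR c))) NOR (c NOR ((e NOR e) NOR (c NOR c))))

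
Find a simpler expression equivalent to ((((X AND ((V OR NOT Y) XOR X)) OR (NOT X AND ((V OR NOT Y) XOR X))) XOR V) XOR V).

By XOR self-cancellation ((E XOR v) XOR v = E) then distribution ((E AND v) OR (E AND NOT v) = E):
= ((V OR NOT Y) XOR X)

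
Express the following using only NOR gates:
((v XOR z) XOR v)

((((((((v NOR z) NOR (v NOR z)) NOR ((v NOR z) NOR (v NOR z))) NOR ((((v NOR v) NOR (z NOR z)) NOR ((v NOR v) NOR (z NOR z))) NOR (((v NOR v) NOR (z NOR z)) NOR ((v NOR v) NOR (z NOR z))))) NOR v) NOR (((((v NOR z) NOR (v NOR z)) NOR ((v NOR z) NOR (v NOR z))) NOR ((((v NOR v) NOR (z NOR z)) NOR ((v NOR v) NOR (z NOR z))) NOR (((v NOR v) NOR (z NOR z)) NOR ((v NOR v) NOR (z NOR z))))) NOR v)) NOR ((((((v NOR z) NOR (v NOR z)) NOR ((v NOR z) NOR (v NOR z))) NOR ((((v NOR v) NOR (z NOR z)) NOR ((v NOR v) NOR (z NOR z))) NOR (((v NOR v) NOR (z NOR z)) NOR ((v NOR v) NOR (z NOR z))))) NOR v) NOR (((((v NOR z) NOR (v NOR z)) NOR ((v NOR z) NOR (v NOR z))) NOR ((((v NOR v) NOR (z NOR z)) NOR ((v NOR v) NOR (z NOR z))) NOR (((v NOR v) NOR (z NOR z)) NOR ((v NOR v) NOR (z NOR z))))) NOR v))) NOR ((((((((v NOR z) NOR (v NOR z)) NOR ((v NOR z) NOR (v NOR z))) NOR ((((v NOR v) NOR (z NOR z)) NOR ((v NOR v) NOR (z NOR z))) NOR (((v NOR v) NOR (z NOR z)) NOR ((v NOR v) NOR (z NOR z))))) NOR ((((v NOR z) NOR (v NOR z)) NOR ((v NOR z) NOR (v NOR z))) NOR ((((v NOR v) NOR (z NOR z)) NOR ((v NOR v) NOR (z NOR z))) NOR (((v NOR v) NOR (z NOR z)) NOR ((v NOR v) NOR (z NOR z)))))) NOR (v NOR v)) NOR ((((((v NOR z) NOR (v NOR z)) NOR ((v NOR z) NOR (v NOR z))) NOR ((((v NOR v) NOR (z NOR z)) NOR ((v NOR v) NOR (z NOR z))) NOR (((v NOR v) NOR (z NOR z)) NOR ((v NOR v) NOR (z NOR z))))) NOR ((((v NOR z) NOR (v NOR z)) NOR ((v NOR z) NOR (v NOR z))) NOR ((((v NOR v) NOR (z NOR z)) NOR ((v NOR v) NOR (z NOR z))) NOR (((v NOR v) NOR (z NOR z)) NOR ((v NOR v) NOR (z NOR z)))))) NOR (v NOR v))) NOR (((((((v NOR z) NOR (v NOR z)) NOR ((v NOR z) NOR (v NOR z))) NOR ((((v NOR v) NOR (z NOR z)) NOR ((v NOR v) NOR (z NOR z))) NOR (((v NOR v) NOR (z NOR z)) NOR ((v NOR v) NOR (z NOR z))))) NOR ((((v NOR z) NOR (v NOR z)) NOR ((v NOR z) NOR (v NOR z))) NOR ((((v NOR v) NOR (z NOR z)) NOR ((v NOR v) NOR (z NOR z))) NOR (((v NOR v) NOR (z NOR z)) NOR ((v NOR v) NOR (z NOR z)))))) NOR (v NOR v)) NOR ((((((v NOR z) NOR (v NOR z)) NOR ((v NOR z) NOR (v NOR z))) NOR ((((v NOR v) NOR (z NOR z)) NOR ((v NOR v) NOR (z NOR z))) NOR (((v NOR v) NOR (z NOR z)) NOR ((v NOR v) NOR (z NOR z))))) NOR ((((v NOR z) NOR (v NOR z)) NOR ((v NOR z) NOR (v NOR z))) NOR ((((v NOR v) NOR (z NOR z)) NOR ((v NOR v) NOR (z NOR z))) NOR (((v NOR v) NOR (z NOR z)) NOR ((v NOR v) NOR (z NOR z)))))) NOR (v NOR v)))))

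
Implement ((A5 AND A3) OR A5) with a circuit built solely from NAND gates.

((((A5 NAND A3) NAND (A5 NAND A3)) NAND ((A5 NAND A3) NAND (A5 NAND A3))) NAND (A5 NAND A5))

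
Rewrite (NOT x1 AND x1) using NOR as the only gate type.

(((x1 NOR x1) NOR (x1 NOR x1)) NOR (x1 NOR x1))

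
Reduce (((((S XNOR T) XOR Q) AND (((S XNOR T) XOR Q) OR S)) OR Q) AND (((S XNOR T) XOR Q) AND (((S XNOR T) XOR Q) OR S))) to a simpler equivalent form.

By absorption (E AND (E OR v) = E) then absorption (E AND (E OR v) = E):
= ((S XNOR T) XOR Q)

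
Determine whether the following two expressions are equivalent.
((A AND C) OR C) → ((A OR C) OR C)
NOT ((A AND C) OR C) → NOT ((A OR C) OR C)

No, Inverse is not equivalent to original (counterexample: A=1, C=0)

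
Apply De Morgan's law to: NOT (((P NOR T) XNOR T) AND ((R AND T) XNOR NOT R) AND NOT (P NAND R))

NOT ((P NOR T) XNOR T) OR NOT ((R AND T) XNOR NOT R) OR (P NAND R)
De Morgan's: NOT(AND of terms) = OR of negations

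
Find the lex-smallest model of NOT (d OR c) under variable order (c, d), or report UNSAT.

c=0, d=0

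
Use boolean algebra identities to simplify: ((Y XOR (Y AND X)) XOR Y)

By XOR self-cancellation ((E XOR v) XOR v = E):
= (Y AND X)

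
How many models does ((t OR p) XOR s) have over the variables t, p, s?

Satisfying assignments: (0,0,1), (0,1,0), (1,0,0), (1,1,0)
Count: 4 out of 8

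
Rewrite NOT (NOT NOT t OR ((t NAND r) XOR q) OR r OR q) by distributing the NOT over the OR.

NOT t AND NOT ((t NAND r) XOR q) AND NOT r AND NOT q
De Morgan's: NOT(OR of terms) = AND of negations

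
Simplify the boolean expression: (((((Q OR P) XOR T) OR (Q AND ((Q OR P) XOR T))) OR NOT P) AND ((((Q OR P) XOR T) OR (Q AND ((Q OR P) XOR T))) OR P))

By distribution ((E OR v) AND (E OR NOT v) = E) then absorption (E OR (E AND v) = E):
= ((Q OR P) XOR T)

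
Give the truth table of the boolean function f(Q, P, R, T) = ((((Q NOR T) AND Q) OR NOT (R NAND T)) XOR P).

Q | P | R | T | Output
----------------------
0 | 0 | 0 | 0 | 0
0 | 0 | 0 | 1 | 0
0 | 0 | 1 | 0 | 0
0 | 0 | 1 | 1 | 1
0 | 1 | 0 | 0 | 1
0 | 1 | 0 | 1 | 1
0 | 1 | 1 | 0 | 1
0 | 1 | 1 | 1 | 0
1 | 0 | 0 | 0 | 0
1 | 0 | 0 | 1 | 0
1 | 0 | 1 | 0 | 0
1 | 0 | 1 | 1 | 1
1 | 1 | 0 | 0 | 1
1 | 1 | 0 | 1 | 1
1 | 1 | 1 | 0 | 1
1 | 1 | 1 | 1 | 0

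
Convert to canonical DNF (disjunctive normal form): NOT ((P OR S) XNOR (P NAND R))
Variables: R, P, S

(NOT R AND NOT P AND NOT S) OR (R AND NOT P AND NOT S) OR (R AND P AND NOT S) OR (R AND P AND S)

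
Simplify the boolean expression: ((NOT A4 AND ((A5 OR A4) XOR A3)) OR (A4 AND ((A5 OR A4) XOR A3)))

By distribution ((E AND v) OR (E AND NOT v) = E):
= ((A5 OR A4) XOR A3)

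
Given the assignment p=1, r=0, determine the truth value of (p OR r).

Substituting: (1 OR 0)
= 1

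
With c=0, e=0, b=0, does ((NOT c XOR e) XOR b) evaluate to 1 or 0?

Substituting: ((NOT 0 XOR 0) XOR 0)
= 1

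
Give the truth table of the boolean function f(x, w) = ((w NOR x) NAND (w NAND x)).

x | w | Output
--------------
0 | 0 | 0
0 | 1 | 1
1 | 0 | 1
1 | 1 | 1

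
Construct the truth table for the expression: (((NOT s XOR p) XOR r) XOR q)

p | r | s | q | Output
----------------------
0 | 0 | 0 | 0 | 1
0 | 0 | 0 | 1 | 0
0 | 0 | 1 | 0 | 0
0 | 0 | 1 | 1 | 1
0 | 1 | 0 | 0 | 0
0 | 1 | 0 | 1 | 1
0 | 1 | 1 | 0 | 1
0 | 1 | 1 | 1 | 0
1 | 0 | 0 | 0 | 0
1 | 0 | 0 | 1 | 1
1 | 0 | 1 | 0 | 1
1 | 0 | 1 | 1 | 0
1 | 1 | 0 | 0 | 1
1 | 1 | 0 | 1 | 0
1 | 1 | 1 | 0 | 0
1 | 1 | 1 | 1 | 1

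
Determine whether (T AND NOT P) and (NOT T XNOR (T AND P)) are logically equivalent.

Yes, they are equivalent — the two output columns agree on all 4 assignments:
T | P | Expression 1 | Expression 2
-----------------------------------
0 | 0 | 0 | 0
0 | 1 | 0 | 0
1 | 0 | 1 | 1
1 | 1 | 0 | 0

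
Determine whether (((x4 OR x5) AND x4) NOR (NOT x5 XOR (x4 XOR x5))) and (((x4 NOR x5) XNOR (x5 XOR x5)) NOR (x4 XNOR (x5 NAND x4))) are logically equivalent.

No. Counterexample: with x4=0, x5=0, Expression 1 = 0 but Expression 2 = 1.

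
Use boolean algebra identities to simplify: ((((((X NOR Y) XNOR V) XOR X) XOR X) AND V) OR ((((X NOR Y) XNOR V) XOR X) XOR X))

By absorption (E OR (E AND v) = E) then XOR self-cancellation ((E XOR v) XOR v = E):
= ((X NOR Y) XNOR V)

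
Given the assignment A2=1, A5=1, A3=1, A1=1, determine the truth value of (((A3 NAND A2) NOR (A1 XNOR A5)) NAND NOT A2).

Substituting: (((1 NAND 1) NOR (1 XNOR 1)) NAND NOT 1)
= 1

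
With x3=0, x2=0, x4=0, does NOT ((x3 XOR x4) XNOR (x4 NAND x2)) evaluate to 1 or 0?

Substituting: NOT ((0 XOR 0) XNOR (0 NAND 0))
= 1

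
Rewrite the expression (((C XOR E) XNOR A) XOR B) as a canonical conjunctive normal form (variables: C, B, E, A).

(C OR B OR E OR NOT A) AND (C OR B OR NOT E OR A) AND (C OR NOT B OR E OR A) AND (C OR NOT B OR NOT E OR NOT A) AND (NOT C OR B OR E OR A) AND (NOT C OR B OR NOT E OR NOT A) AND (NOT C OR NOT B OR E OR NOT A) AND (NOT C OR NOT B OR NOT E OR A)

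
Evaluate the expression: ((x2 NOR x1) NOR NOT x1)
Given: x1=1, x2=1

Substituting: ((1 NOR 1) NOR NOT 1)
= 1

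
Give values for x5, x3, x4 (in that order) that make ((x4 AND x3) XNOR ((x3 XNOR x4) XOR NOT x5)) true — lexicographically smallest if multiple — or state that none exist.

x5=0, x3=0, x4=0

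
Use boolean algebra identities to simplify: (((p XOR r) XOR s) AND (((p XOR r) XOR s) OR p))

By absorption (E AND (E OR v) = E):
= ((p XOR r) XOR s)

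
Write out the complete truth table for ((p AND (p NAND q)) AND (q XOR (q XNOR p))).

q | p | Output
--------------
0 | 0 | 0
0 | 1 | 0
1 | 0 | 0
1 | 1 | 0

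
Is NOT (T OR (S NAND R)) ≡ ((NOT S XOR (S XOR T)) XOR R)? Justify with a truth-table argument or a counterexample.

No. Counterexample: with R=0, S=0, T=0, Expression 1 = 0 but Expression 2 = 1.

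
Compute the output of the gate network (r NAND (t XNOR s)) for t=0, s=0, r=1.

Substituting: (1 NAND (0 XNOR 0))
= 0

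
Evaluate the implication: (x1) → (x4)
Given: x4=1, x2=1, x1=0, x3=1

Antecedent (x1) = 0; consequent (x4) = 1.
0 → 1 = 1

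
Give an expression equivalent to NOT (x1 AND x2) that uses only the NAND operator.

(((x1 NAND x2) NAND (x1 NAND x2)) NAND ((x1 NAND x2) NAND (x1 NAND x2)))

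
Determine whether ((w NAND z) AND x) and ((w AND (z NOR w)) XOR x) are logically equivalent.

No. Counterexample: with x=1, z=1, w=1, Expression 1 = 0 but Expression 2 = 1.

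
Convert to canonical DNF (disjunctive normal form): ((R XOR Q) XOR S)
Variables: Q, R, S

(NOT Q AND NOT R AND S) OR (NOT Q AND R AND NOT S) OR (Q AND NOT R AND NOT S) OR (Q AND R AND S)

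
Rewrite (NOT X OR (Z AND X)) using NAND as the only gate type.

(((X NAND X) NAND (X NAND X)) NAND (((Z NAND X) NAND (Z NAND X)) NAND ((Z NAND X) NAND (Z NAND X))))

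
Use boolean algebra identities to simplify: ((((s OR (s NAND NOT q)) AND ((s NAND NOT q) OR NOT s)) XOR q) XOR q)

By XOR self-cancellation ((E XOR v) XOR v = E) then distribution ((E OR v) AND (E OR NOT v) = E):
= (s NAND NOT q)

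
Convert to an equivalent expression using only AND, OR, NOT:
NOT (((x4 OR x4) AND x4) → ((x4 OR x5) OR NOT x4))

((x4 OR x4) AND x4) AND NOT ((x4 OR x5) OR NOT x4)
(Negated implication: NOT(A → B) = A AND NOT B)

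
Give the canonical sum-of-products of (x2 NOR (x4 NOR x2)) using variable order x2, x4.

Σm(1) = (NOT x2 AND x4)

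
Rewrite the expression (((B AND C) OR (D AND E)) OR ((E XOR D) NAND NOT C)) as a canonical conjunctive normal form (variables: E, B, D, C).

(E OR B OR NOT D OR C) AND (E OR NOT B OR NOT D OR C) AND (NOT E OR B OR D OR C) AND (NOT E OR NOT B OR D OR C)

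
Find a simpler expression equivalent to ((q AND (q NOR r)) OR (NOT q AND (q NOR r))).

By distribution ((E AND v) OR (E AND NOT v) = E):
= (q NOR r)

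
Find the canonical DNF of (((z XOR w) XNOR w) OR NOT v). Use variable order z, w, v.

(NOT z AND NOT w AND NOT v) OR (NOT z AND NOT w AND v) OR (NOT z AND w AND NOT v) OR (NOT z AND w AND v) OR (z AND NOT w AND NOT v) OR (z AND w AND NOT v)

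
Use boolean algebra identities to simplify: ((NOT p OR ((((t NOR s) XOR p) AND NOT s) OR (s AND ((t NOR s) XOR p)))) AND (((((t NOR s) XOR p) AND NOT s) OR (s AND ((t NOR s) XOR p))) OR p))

By distribution ((E OR v) AND (E OR NOT v) = E) then distribution ((E AND v) OR (E AND NOT v) = E):
= ((t NOR s) XOR p)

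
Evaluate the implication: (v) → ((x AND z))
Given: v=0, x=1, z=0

Antecedent (v) = 0; consequent ((x AND z)) = 0.
0 → 0 = 1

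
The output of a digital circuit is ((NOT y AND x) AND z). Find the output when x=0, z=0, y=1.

Substituting: ((NOT 1 AND 0) AND 0)
= 0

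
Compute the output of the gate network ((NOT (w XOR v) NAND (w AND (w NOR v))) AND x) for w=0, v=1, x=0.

Substituting: ((NOT (0 XOR 1) NAND (0 AND (0 NOR 1))) AND 0)
= 0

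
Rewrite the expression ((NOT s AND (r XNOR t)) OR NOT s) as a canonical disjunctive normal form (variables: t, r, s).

(NOT t AND NOT r AND NOT s) OR (NOT t AND r AND NOT s) OR (t AND NOT r AND NOT s) OR (t AND r AND NOT s)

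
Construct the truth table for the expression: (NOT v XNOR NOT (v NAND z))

v | z | Output
--------------
0 | 0 | 0
0 | 1 | 0
1 | 0 | 1
1 | 1 | 0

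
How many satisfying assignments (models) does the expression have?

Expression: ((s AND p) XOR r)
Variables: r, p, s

Satisfying assignments: (0,1,1), (1,0,0), (1,0,1), (1,1,0)
Count: 4 out of 8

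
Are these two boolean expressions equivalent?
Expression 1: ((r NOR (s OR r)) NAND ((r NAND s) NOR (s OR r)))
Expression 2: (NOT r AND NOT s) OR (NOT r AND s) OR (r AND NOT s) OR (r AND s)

Yes, they are equivalent — the two output columns agree on all 4 assignments:
r | s | Expression 1 | Expression 2
-----------------------------------
0 | 0 | 1 | 1
0 | 1 | 1 | 1
1 | 0 | 1 | 1
1 | 1 | 1 | 1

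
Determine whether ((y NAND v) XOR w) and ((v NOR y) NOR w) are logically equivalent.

No. Counterexample: with w=0, v=0, y=0, Expression 1 = 1 but Expression 2 = 0.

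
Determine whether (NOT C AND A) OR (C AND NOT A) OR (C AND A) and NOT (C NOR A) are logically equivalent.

Yes, they are equivalent — the two output columns agree on all 4 assignments:
C | A | Expression 1 | Expression 2
-----------------------------------
0 | 0 | 0 | 0
0 | 1 | 1 | 1
1 | 0 | 1 | 1
1 | 1 | 1 | 1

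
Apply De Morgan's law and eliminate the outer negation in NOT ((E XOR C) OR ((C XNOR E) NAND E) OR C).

NOT (E XOR C) AND NOT ((C XNOR E) NAND E) AND NOT C
De Morgan's: NOT(OR of terms) = AND of negations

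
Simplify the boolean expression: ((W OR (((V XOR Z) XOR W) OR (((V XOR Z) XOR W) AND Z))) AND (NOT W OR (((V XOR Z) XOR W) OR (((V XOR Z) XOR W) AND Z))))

By distribution ((E OR v) AND (E OR NOT v) = E) then absorption (E OR (E AND v) = E):
= ((V XOR Z) XOR W)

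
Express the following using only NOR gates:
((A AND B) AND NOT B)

((((A NOR A) NOR (B NOR B)) NOR ((A NOR A) NOR (B NOR B))) NOR ((B NOR B) NOR (B NOR B)))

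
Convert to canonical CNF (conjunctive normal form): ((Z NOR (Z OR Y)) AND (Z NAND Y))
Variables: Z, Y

(Z OR NOT Y) AND (NOT Z OR Y) AND (NOT Z OR NOT Y)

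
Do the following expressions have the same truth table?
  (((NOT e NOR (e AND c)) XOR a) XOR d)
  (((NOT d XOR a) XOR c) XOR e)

No. Counterexample: with a=0, d=0, c=0, e=0, Expression 1 = 0 but Expression 2 = 1.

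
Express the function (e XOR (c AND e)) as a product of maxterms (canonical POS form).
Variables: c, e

ΠM(0, 2, 3) = (c OR e) AND (NOT c OR e) AND (NOT c OR NOT e)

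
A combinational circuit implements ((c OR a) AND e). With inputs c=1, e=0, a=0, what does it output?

Substituting: ((1 OR 0) AND 0)
= 0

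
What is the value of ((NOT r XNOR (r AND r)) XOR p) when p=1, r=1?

Substituting: ((NOT 1 XNOR (1 AND 1)) XOR 1)
= 1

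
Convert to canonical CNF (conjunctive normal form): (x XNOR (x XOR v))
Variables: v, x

(NOT v OR x) AND (NOT v OR NOT x)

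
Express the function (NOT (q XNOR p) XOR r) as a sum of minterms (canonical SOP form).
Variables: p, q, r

Σm(1, 2, 4, 7) = (NOT p AND NOT q AND r) OR (NOT p AND q AND NOT r) OR (p AND NOT q AND NOT r) OR (p AND q AND r)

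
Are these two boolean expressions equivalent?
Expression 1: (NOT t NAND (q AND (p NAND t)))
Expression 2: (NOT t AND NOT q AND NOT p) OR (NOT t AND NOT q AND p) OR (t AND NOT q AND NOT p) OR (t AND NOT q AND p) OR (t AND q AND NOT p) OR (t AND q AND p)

Yes, they are equivalent — the two output columns agree on all 8 assignments:
t | q | p | Expression 1 | Expression 2
---------------------------------------
0 | 0 | 0 | 1 | 1
0 | 0 | 1 | 1 | 1
0 | 1 | 0 | 0 | 0
0 | 1 | 1 | 0 | 0
1 | 0 | 0 | 1 | 1
1 | 0 | 1 | 1 | 1
1 | 1 | 0 | 1 | 1
1 | 1 | 1 | 1 | 1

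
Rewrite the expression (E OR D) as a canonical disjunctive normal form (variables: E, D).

(NOT E AND D) OR (E AND NOT D) OR (E AND D)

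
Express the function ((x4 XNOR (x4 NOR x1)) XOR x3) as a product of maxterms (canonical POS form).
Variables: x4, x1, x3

ΠM(0, 3, 4, 6) = (x4 OR x1 OR x3) AND (x4 OR NOT x1 OR NOT x3) AND (NOT x4 OR x1 OR x3) AND (NOT x4 OR NOT x1 OR x3)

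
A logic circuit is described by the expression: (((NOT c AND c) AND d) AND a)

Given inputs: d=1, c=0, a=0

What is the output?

Substituting: (((NOT 0 AND 0) AND 1) AND 0)
= 0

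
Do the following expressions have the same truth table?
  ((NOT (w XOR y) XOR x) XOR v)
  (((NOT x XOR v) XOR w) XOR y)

Yes, they are equivalent — the two output columns agree on all 16 assignments:
x | v | w | y | Expression 1 | Expression 2
-------------------------------------------
0 | 0 | 0 | 0 | 1 | 1
0 | 0 | 0 | 1 | 0 | 0
0 | 0 | 1 | 0 | 0 | 0
0 | 0 | 1 | 1 | 1 | 1
0 | 1 | 0 | 0 | 0 | 0
0 | 1 | 0 | 1 | 1 | 1
0 | 1 | 1 | 0 | 1 | 1
0 | 1 | 1 | 1 | 0 | 0
1 | 0 | 0 | 0 | 0 | 0
1 | 0 | 0 | 1 | 1 | 1
1 | 0 | 1 | 0 | 1 | 1
1 | 0 | 1 | 1 | 0 | 0
1 | 1 | 0 | 0 | 1 | 1
1 | 1 | 0 | 1 | 0 | 0
1 | 1 | 1 | 0 | 0 | 0
1 | 1 | 1 | 1 | 1 | 1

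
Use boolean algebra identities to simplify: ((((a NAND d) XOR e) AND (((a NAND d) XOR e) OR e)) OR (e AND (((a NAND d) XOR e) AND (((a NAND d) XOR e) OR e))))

By absorption (E OR (E AND v) = E) then absorption (E AND (E OR v) = E):
= ((a NAND d) XOR e)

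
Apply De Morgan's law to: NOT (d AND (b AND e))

NOT d OR NOT (b AND e)
De Morgan's: NOT(AND of terms) = OR of negations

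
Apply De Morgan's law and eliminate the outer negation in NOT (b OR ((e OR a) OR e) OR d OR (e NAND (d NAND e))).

NOT b AND NOT ((e OR a) OR e) AND NOT d AND NOT (e NAND (d NAND e))
De Morgan's: NOT(OR of terms) = AND of negations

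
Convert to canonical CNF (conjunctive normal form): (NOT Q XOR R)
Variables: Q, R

(Q OR NOT R) AND (NOT Q OR R)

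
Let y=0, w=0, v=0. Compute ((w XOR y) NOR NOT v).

Substituting: ((0 XOR 0) NOR NOT 0)
= 0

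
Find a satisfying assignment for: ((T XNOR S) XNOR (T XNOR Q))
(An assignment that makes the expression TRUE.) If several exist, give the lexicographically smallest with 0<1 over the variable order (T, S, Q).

T=0, S=0, Q=0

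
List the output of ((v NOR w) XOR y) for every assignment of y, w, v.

y | w | v | Output
------------------
0 | 0 | 0 | 1
0 | 0 | 1 | 0
0 | 1 | 0 | 0
0 | 1 | 1 | 0
1 | 0 | 0 | 0
1 | 0 | 1 | 1
1 | 1 | 0 | 1
1 | 1 | 1 | 1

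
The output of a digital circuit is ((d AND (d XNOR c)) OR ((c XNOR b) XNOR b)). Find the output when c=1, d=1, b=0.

Substituting: ((1 AND (1 XNOR 1)) OR ((1 XNOR 0) XNOR 0))
= 1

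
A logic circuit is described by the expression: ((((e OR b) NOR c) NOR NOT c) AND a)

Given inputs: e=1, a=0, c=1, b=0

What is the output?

Substituting: ((((1 OR 0) NOR 1) NOR NOT 1) AND 0)
= 0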